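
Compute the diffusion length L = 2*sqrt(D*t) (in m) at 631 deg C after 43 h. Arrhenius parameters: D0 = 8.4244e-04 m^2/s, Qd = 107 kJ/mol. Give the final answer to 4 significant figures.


Step 1: D = D0 * exp(-Qd/(R*T))
T = 904.15 K
D = 8.4244e-04 * exp(-107e3 / (8.314 * 904.15)) = 5.54245e-10 m^2/s
Step 2: L = 2*sqrt(D*t)
t = 43 h = 154800 s
L = 2*sqrt(5.54245e-10 * 154800) = 0.01853 m


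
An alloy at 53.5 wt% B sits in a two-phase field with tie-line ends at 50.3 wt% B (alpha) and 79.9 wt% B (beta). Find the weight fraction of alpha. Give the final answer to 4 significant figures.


f_alpha = (C_beta - C0) / (C_beta - C_alpha)
f_alpha = (79.9 - 53.5) / (79.9 - 50.3)
f_alpha = 0.8919


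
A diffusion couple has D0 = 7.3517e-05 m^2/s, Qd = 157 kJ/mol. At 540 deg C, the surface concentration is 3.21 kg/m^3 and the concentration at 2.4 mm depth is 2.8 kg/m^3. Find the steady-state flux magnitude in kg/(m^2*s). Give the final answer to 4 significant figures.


Step 1: D = D0 * exp(-Qd/(R*T))
T = 540 + 273.15 = 813.15 K
D = 7.3517e-05 * exp(-157e3 / (8.314 * 813.15)) = 6.03604e-15 m^2/s
Step 2: J = D * (C1 - C2) / dx
J = 6.03604e-15 * (3.21 - 2.8) / 2.4e-03
J = 1.031e-12 kg/(m^2*s)


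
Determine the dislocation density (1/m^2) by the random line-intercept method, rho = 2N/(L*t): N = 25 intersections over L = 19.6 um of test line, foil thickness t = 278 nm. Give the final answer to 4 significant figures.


rho = 2N / (L * t)
L = 19.6 um = 1.96e-05 m, t = 278 nm = 2.78e-07 m
rho = 2 * 25 / (1.96e-05 * 2.78e-07)
rho = 9.176e+12 1/m^2


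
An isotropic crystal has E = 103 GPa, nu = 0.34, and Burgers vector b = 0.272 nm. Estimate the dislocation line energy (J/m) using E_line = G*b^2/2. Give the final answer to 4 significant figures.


Step 1: G = E / (2*(1+nu))
G = 103 / (2*(1+0.34)) = 38.4328 GPa = 3.84328e+10 Pa
Step 2: E_line = G*b^2/2
b = 0.272 nm = 2.72e-10 m
E_line = 0.5 * 3.84328e+10 * (2.72e-10)^2 = 1.422e-09 J/m


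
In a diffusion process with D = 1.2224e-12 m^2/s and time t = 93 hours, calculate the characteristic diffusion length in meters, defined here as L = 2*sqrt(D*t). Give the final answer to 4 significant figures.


t = 93 hr = 334800 s
Diffusion length = 2*sqrt(D*t)
= 2*sqrt(1.2224e-12 * 334800)
= 1.279e-03 m


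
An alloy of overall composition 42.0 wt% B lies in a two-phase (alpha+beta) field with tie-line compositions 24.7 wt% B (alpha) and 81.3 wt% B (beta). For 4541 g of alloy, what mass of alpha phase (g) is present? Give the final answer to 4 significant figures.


f_alpha = (C_beta - C0) / (C_beta - C_alpha)
f_alpha = (81.3 - 42.0) / (81.3 - 24.7) = 0.694346
m_alpha = f_alpha * m_total = 0.694346 * 4541 = 3153 g


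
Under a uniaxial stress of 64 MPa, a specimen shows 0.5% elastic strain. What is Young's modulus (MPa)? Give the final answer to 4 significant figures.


E = sigma / epsilon
epsilon = 0.5% = 5e-03
E = 64 / 5e-03
E = 12800 MPa


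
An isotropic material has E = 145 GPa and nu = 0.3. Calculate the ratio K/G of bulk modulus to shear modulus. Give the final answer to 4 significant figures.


G = E / (2*(1+nu))
G = 145 / (2*(1+0.3)) = 55.7692 GPa
K = E / (3*(1-2*nu))
K = 145 / (3*(1-2*0.3)) = 120.833 GPa
K/G = 120.833 / 55.7692 = 2.167


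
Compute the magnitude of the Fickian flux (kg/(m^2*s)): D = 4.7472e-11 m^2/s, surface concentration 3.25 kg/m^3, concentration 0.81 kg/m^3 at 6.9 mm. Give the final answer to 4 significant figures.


J = -D * (dC/dx) = D * (C1 - C2) / dx
J = 4.7472e-11 * (3.25 - 0.81) / 6.9e-03
J = 1.679e-08 kg/(m^2*s)


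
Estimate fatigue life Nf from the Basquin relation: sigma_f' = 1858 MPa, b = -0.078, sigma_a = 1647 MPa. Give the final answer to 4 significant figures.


sigma_a = sigma_f' * (2*Nf)^b
2*Nf = (sigma_a / sigma_f')^(1/b)
2*Nf = (1647 / 1858)^(1/-0.078)
2*Nf = 4.69009
Nf = 2.345 cycles


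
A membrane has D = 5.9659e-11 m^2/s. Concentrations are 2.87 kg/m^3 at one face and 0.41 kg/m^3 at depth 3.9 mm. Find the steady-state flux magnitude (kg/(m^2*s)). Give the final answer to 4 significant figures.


J = -D * (dC/dx) = D * (C1 - C2) / dx
J = 5.9659e-11 * (2.87 - 0.41) / 3.9e-03
J = 3.763e-08 kg/(m^2*s)


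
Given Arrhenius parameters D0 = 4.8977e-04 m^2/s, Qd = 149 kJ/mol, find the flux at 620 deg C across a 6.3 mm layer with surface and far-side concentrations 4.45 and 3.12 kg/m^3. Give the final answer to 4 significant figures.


Step 1: D = D0 * exp(-Qd/(R*T))
T = 620 + 273.15 = 893.15 K
D = 4.8977e-04 * exp(-149e3 / (8.314 * 893.15)) = 9.45407e-13 m^2/s
Step 2: J = D * (C1 - C2) / dx
J = 9.45407e-13 * (4.45 - 3.12) / 6.3e-03
J = 1.996e-10 kg/(m^2*s)


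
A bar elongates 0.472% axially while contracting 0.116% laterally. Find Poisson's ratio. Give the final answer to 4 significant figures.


nu = -epsilon_lat / epsilon_axial
Lateral strain is contraction (negative), so using magnitudes:
nu = 0.116 / 0.472
nu = 0.2458


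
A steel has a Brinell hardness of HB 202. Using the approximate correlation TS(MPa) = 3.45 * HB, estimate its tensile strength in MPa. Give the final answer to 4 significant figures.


TS (MPa) = 3.45 * HB
TS = 3.45 * 202
TS = 696.9 MPa


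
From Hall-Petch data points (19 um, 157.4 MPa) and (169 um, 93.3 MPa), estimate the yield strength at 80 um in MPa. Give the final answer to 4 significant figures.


sigma_y = sigma0 + k / sqrt(d)
1/sqrt(d1) = 1/sqrt(1.9e-05) = 229.416;  1/sqrt(d2) = 76.9231
k = (sigma1 - sigma2) / (1/sqrt(d1) - 1/sqrt(d2)) = (157.4 - 93.3) / (229.416 - 76.9231) = 0.420348 MPa*m^0.5
sigma0 = sigma1 - k/sqrt(d1) = 157.4 - 0.420348*229.416 = 60.9655 MPa
sigma_y(d3) = 60.9655 + 0.420348 / sqrt(8e-05) = 108 MPa


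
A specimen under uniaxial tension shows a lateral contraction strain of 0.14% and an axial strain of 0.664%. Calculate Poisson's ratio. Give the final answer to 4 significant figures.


nu = -epsilon_lat / epsilon_axial
Lateral strain is contraction (negative), so using magnitudes:
nu = 0.14 / 0.664
nu = 0.2108


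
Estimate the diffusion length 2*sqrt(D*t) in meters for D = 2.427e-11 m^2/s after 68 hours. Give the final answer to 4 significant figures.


t = 68 hr = 244800 s
Diffusion length = 2*sqrt(D*t)
= 2*sqrt(2.427e-11 * 244800)
= 4.875e-03 m


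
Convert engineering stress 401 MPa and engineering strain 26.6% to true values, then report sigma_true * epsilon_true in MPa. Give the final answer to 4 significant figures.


sigma_true = sigma_eng * (1 + epsilon_eng)
sigma_true = 401 * (1 + 0.266) = 507.666 MPa
epsilon_true = ln(1 + epsilon_eng)
epsilon_true = ln(1 + 0.266) = 0.235862
sigma_true * epsilon_true = 507.666 * 0.235862 = 119.7 MPa


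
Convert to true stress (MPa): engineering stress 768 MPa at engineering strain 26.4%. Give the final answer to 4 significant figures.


sigma_true = sigma_eng * (1 + epsilon_eng)
sigma_true = 768 * (1 + 0.264)
sigma_true = 970.8 MPa


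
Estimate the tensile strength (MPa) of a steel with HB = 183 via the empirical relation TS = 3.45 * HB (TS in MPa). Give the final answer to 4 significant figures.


TS (MPa) = 3.45 * HB
TS = 3.45 * 183
TS = 631.4 MPa


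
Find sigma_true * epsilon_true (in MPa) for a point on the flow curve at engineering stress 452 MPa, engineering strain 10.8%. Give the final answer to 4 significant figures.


sigma_true = sigma_eng * (1 + epsilon_eng)
sigma_true = 452 * (1 + 0.108) = 500.816 MPa
epsilon_true = ln(1 + epsilon_eng)
epsilon_true = ln(1 + 0.108) = 0.102557
sigma_true * epsilon_true = 500.816 * 0.102557 = 51.36 MPa


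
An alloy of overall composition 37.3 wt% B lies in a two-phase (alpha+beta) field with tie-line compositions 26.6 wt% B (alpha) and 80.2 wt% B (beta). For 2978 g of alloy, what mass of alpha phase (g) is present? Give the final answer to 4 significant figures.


f_alpha = (C_beta - C0) / (C_beta - C_alpha)
f_alpha = (80.2 - 37.3) / (80.2 - 26.6) = 0.800373
m_alpha = f_alpha * m_total = 0.800373 * 2978 = 2384 g


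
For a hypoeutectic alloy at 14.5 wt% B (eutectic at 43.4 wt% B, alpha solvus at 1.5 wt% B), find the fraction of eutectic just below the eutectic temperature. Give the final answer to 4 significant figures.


f_primary = (C_e - C0) / (C_e - C_alpha_max)
f_primary = (43.4 - 14.5) / (43.4 - 1.5)
f_primary = 0.689737
f_eutectic = 1 - 0.689737 = 0.3103


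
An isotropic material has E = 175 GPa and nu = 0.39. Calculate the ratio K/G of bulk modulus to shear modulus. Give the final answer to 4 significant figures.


G = E / (2*(1+nu))
G = 175 / (2*(1+0.39)) = 62.9496 GPa
K = E / (3*(1-2*nu))
K = 175 / (3*(1-2*0.39)) = 265.152 GPa
K/G = 265.152 / 62.9496 = 4.212


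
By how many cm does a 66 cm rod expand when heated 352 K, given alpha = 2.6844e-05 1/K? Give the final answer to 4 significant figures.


dL = L0 * alpha * dT
dL = 66 * 2.6844e-05 * 352
dL = 0.6236 cm


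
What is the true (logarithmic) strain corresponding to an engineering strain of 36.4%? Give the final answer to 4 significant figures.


epsilon_true = ln(1 + epsilon_eng)
epsilon_true = ln(1 + 0.364)
epsilon_true = 0.3104


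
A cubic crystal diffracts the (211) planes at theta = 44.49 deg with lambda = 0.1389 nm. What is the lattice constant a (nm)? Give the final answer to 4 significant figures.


d = lambda / (2*sin(theta))
d = 0.1389 / (2*sin(44.49 deg))
d = 0.0991032 nm
a = d * sqrt(h^2+k^2+l^2) = 0.0991032 * sqrt(6)
a = 0.2428 nm


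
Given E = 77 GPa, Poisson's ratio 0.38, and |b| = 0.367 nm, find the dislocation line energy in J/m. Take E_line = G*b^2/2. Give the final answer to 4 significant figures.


Step 1: G = E / (2*(1+nu))
G = 77 / (2*(1+0.38)) = 27.8986 GPa = 2.78986e+10 Pa
Step 2: E_line = G*b^2/2
b = 0.367 nm = 3.67e-10 m
E_line = 0.5 * 2.78986e+10 * (3.67e-10)^2 = 1.879e-09 J/m


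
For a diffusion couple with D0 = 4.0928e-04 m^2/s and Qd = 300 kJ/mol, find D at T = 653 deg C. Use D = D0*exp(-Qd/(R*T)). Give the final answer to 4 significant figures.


D = D0 * exp(-Qd / (R*T))
T = 926.15 K
D = 4.0928e-04 * exp(-300e3 / (8.314 * 926.15))
D = 4.915e-21 m^2/s


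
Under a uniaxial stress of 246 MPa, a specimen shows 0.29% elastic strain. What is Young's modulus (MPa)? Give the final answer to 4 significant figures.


E = sigma / epsilon
epsilon = 0.29% = 2.9e-03
E = 246 / 2.9e-03
E = 84830 MPa


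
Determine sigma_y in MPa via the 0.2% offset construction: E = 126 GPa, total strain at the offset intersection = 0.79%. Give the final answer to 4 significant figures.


Offset strain = 0.002
Elastic strain at yield = total_strain - offset = 7.9e-03 - 0.002 = 5.9e-03
sigma_y = E * elastic_strain = 126000 * 5.9e-03
sigma_y = 743.4 MPa


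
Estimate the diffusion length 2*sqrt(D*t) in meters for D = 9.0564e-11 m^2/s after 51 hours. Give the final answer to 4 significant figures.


t = 51 hr = 183600 s
Diffusion length = 2*sqrt(D*t)
= 2*sqrt(9.0564e-11 * 183600)
= 8.155e-03 m


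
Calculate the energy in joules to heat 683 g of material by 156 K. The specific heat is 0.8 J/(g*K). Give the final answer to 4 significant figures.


Q = m * cp * dT
Q = 683 * 0.8 * 156
Q = 85240 J


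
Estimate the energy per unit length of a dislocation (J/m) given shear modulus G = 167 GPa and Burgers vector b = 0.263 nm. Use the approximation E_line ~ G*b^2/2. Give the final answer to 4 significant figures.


E = G*b^2/2
b = 0.263 nm = 2.63e-10 m
G = 167 GPa = 1.67e+11 Pa
E = 0.5 * 1.67e+11 * (2.63e-10)^2
E = 5.776e-09 J/m


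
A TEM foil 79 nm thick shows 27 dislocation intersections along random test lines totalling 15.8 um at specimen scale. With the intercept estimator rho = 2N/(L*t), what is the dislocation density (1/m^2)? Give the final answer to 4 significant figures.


rho = 2N / (L * t)
L = 15.8 um = 1.58e-05 m, t = 79 nm = 7.9e-08 m
rho = 2 * 27 / (1.58e-05 * 7.9e-08)
rho = 4.326e+13 1/m^2


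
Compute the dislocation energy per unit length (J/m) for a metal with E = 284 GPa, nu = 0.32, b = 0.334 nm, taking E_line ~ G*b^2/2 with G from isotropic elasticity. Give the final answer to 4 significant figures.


Step 1: G = E / (2*(1+nu))
G = 284 / (2*(1+0.32)) = 107.576 GPa = 1.07576e+11 Pa
Step 2: E_line = G*b^2/2
b = 0.334 nm = 3.34e-10 m
E_line = 0.5 * 1.07576e+11 * (3.34e-10)^2 = 6e-09 J/m


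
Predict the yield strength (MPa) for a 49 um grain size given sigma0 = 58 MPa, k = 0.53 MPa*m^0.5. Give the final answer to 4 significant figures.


sigma_y = sigma0 + k / sqrt(d)
d = 49 um = 4.9e-05 m
sigma_y = 58 + 0.53 / sqrt(4.9e-05)
sigma_y = 133.7 MPa


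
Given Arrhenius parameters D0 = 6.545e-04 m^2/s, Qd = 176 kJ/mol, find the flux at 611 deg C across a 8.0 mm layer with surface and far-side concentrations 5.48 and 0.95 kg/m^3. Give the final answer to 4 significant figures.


Step 1: D = D0 * exp(-Qd/(R*T))
T = 611 + 273.15 = 884.15 K
D = 6.545e-04 * exp(-176e3 / (8.314 * 884.15)) = 2.61602e-14 m^2/s
Step 2: J = D * (C1 - C2) / dx
J = 2.61602e-14 * (5.48 - 0.95) / 8e-03
J = 1.481e-11 kg/(m^2*s)


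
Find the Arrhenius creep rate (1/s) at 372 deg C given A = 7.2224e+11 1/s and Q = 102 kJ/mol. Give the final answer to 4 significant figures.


rate = A * exp(-Q / (R*T))
T = 372 + 273.15 = 645.15 K
rate = 7.2224e+11 * exp(-102e3 / (8.314 * 645.15))
rate = 3981 1/s


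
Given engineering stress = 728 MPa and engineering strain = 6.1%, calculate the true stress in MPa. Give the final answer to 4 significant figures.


sigma_true = sigma_eng * (1 + epsilon_eng)
sigma_true = 728 * (1 + 0.061)
sigma_true = 772.4 MPa


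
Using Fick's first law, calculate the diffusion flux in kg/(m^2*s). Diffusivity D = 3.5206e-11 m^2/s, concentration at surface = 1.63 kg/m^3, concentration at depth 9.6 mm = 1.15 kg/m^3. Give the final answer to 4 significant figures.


J = -D * (dC/dx) = D * (C1 - C2) / dx
J = 3.5206e-11 * (1.63 - 1.15) / 9.6e-03
J = 1.76e-09 kg/(m^2*s)


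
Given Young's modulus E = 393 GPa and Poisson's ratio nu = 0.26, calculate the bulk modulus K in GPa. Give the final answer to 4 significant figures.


K = E / (3*(1-2*nu))
K = 393 / (3*(1-2*0.26))
K = 272.9 GPa


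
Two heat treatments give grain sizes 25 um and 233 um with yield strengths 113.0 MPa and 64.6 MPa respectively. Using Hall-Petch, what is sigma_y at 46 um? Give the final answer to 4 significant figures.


sigma_y = sigma0 + k / sqrt(d)
1/sqrt(d1) = 1/sqrt(2.5e-05) = 200;  1/sqrt(d2) = 65.5122
k = (sigma1 - sigma2) / (1/sqrt(d1) - 1/sqrt(d2)) = (113.0 - 64.6) / (200 - 65.5122) = 0.359884 MPa*m^0.5
sigma0 = sigma1 - k/sqrt(d1) = 113.0 - 0.359884*200 = 41.0232 MPa
sigma_y(d3) = 41.0232 + 0.359884 / sqrt(4.6e-05) = 94.09 MPa


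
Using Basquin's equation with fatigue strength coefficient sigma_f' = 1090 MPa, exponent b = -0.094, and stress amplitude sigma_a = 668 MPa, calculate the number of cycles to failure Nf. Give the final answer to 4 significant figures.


sigma_a = sigma_f' * (2*Nf)^b
2*Nf = (sigma_a / sigma_f')^(1/b)
2*Nf = (668 / 1090)^(1/-0.094)
2*Nf = 182.909
Nf = 91.45 cycles


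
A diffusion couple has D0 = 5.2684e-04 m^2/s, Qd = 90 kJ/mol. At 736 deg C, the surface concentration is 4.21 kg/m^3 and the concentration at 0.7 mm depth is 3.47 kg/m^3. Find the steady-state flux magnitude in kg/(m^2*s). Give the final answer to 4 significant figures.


Step 1: D = D0 * exp(-Qd/(R*T))
T = 736 + 273.15 = 1009.15 K
D = 5.2684e-04 * exp(-90e3 / (8.314 * 1009.15)) = 1.15616e-08 m^2/s
Step 2: J = D * (C1 - C2) / dx
J = 1.15616e-08 * (4.21 - 3.47) / 7e-04
J = 1.222e-05 kg/(m^2*s)


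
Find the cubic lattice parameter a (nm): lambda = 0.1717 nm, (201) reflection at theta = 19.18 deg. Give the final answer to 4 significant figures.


d = lambda / (2*sin(theta))
d = 0.1717 / (2*sin(19.18 deg))
d = 0.26131 nm
a = d * sqrt(h^2+k^2+l^2) = 0.26131 * sqrt(5)
a = 0.5843 nm


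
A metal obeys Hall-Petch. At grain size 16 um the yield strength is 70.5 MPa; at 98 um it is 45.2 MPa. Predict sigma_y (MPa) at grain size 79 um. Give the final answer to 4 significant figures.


sigma_y = sigma0 + k / sqrt(d)
1/sqrt(d1) = 1/sqrt(1.6e-05) = 250;  1/sqrt(d2) = 101.015
k = (sigma1 - sigma2) / (1/sqrt(d1) - 1/sqrt(d2)) = (70.5 - 45.2) / (250 - 101.015) = 0.169816 MPa*m^0.5
sigma0 = sigma1 - k/sqrt(d1) = 70.5 - 0.169816*250 = 28.046 MPa
sigma_y(d3) = 28.046 + 0.169816 / sqrt(7.9e-05) = 47.15 MPa


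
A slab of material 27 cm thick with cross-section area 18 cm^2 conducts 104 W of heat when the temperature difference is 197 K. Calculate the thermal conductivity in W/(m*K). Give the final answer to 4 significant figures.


k = Q*L / (A*dT)
L = 0.27 m, A = 1.8e-03 m^2
k = 104 * 0.27 / (1.8e-03 * 197)
k = 79.19 W/(m*K)


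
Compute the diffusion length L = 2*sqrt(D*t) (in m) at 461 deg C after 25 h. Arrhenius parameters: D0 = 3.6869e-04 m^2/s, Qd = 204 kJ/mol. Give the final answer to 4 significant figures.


Step 1: D = D0 * exp(-Qd/(R*T))
T = 734.15 K
D = 3.6869e-04 * exp(-204e3 / (8.314 * 734.15)) = 1.12609e-18 m^2/s
Step 2: L = 2*sqrt(D*t)
t = 25 h = 90000 s
L = 2*sqrt(1.12609e-18 * 90000) = 6.367e-07 m


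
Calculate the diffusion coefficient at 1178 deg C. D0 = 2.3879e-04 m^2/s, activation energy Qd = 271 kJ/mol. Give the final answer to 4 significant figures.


D = D0 * exp(-Qd / (R*T))
T = 1451.15 K
D = 2.3879e-04 * exp(-271e3 / (8.314 * 1451.15))
D = 4.197e-14 m^2/s


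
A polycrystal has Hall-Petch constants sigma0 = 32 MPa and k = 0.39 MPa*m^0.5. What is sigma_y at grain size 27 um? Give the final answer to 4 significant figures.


sigma_y = sigma0 + k / sqrt(d)
d = 27 um = 2.7e-05 m
sigma_y = 32 + 0.39 / sqrt(2.7e-05)
sigma_y = 107.1 MPa


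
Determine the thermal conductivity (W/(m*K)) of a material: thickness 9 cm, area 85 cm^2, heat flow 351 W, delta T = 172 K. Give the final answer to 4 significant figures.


k = Q*L / (A*dT)
L = 0.09 m, A = 8.5e-03 m^2
k = 351 * 0.09 / (8.5e-03 * 172)
k = 21.61 W/(m*K)


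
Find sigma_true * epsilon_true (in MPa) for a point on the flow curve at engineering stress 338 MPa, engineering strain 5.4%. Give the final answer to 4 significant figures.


sigma_true = sigma_eng * (1 + epsilon_eng)
sigma_true = 338 * (1 + 0.054) = 356.252 MPa
epsilon_true = ln(1 + epsilon_eng)
epsilon_true = ln(1 + 0.054) = 0.0525925
sigma_true * epsilon_true = 356.252 * 0.0525925 = 18.74 MPa


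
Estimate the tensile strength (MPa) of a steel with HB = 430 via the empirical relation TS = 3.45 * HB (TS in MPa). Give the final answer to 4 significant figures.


TS (MPa) = 3.45 * HB
TS = 3.45 * 430
TS = 1484 MPa


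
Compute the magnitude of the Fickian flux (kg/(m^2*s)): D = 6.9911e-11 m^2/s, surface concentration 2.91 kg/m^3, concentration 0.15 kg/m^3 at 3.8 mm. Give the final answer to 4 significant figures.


J = -D * (dC/dx) = D * (C1 - C2) / dx
J = 6.9911e-11 * (2.91 - 0.15) / 3.8e-03
J = 5.078e-08 kg/(m^2*s)


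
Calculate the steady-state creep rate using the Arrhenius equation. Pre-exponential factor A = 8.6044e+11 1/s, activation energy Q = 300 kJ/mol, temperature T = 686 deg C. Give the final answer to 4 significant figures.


rate = A * exp(-Q / (R*T))
T = 686 + 273.15 = 959.15 K
rate = 8.6044e+11 * exp(-300e3 / (8.314 * 959.15))
rate = 3.948e-05 1/s


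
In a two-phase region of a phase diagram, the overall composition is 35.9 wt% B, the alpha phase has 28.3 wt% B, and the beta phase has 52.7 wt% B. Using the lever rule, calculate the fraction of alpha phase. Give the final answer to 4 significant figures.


f_alpha = (C_beta - C0) / (C_beta - C_alpha)
f_alpha = (52.7 - 35.9) / (52.7 - 28.3)
f_alpha = 0.6885


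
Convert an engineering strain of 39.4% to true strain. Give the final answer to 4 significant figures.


epsilon_true = ln(1 + epsilon_eng)
epsilon_true = ln(1 + 0.394)
epsilon_true = 0.3322


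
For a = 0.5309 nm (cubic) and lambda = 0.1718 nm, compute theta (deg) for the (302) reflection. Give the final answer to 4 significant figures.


d = a / sqrt(h^2+k^2+l^2)
d = 0.5309 / sqrt(13) = 0.147245 nm
lambda = 2*d*sin(theta)  =>  sin(theta) = lambda / (2*d)
sin(theta) = 0.1718 / (2 * 0.147245) = 0.583381
theta = 35.69 deg


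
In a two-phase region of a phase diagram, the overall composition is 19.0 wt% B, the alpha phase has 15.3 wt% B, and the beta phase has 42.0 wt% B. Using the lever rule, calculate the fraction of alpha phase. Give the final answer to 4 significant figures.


f_alpha = (C_beta - C0) / (C_beta - C_alpha)
f_alpha = (42.0 - 19.0) / (42.0 - 15.3)
f_alpha = 0.8614


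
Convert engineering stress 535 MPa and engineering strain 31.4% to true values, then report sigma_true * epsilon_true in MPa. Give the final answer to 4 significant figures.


sigma_true = sigma_eng * (1 + epsilon_eng)
sigma_true = 535 * (1 + 0.314) = 702.99 MPa
epsilon_true = ln(1 + epsilon_eng)
epsilon_true = ln(1 + 0.314) = 0.273076
sigma_true * epsilon_true = 702.99 * 0.273076 = 192 MPa


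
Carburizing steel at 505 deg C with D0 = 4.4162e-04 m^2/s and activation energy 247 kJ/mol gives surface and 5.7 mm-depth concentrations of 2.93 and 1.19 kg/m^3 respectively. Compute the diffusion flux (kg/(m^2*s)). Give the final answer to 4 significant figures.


Step 1: D = D0 * exp(-Qd/(R*T))
T = 505 + 273.15 = 778.15 K
D = 4.4162e-04 * exp(-247e3 / (8.314 * 778.15)) = 1.15919e-20 m^2/s
Step 2: J = D * (C1 - C2) / dx
J = 1.15919e-20 * (2.93 - 1.19) / 5.7e-03
J = 3.539e-18 kg/(m^2*s)


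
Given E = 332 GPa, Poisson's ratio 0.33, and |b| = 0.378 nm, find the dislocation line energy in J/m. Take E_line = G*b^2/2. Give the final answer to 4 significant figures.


Step 1: G = E / (2*(1+nu))
G = 332 / (2*(1+0.33)) = 124.812 GPa = 1.24812e+11 Pa
Step 2: E_line = G*b^2/2
b = 0.378 nm = 3.78e-10 m
E_line = 0.5 * 1.24812e+11 * (3.78e-10)^2 = 8.917e-09 J/m


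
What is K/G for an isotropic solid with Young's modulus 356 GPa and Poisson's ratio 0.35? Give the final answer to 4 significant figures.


G = E / (2*(1+nu))
G = 356 / (2*(1+0.35)) = 131.852 GPa
K = E / (3*(1-2*nu))
K = 356 / (3*(1-2*0.35)) = 395.556 GPa
K/G = 395.556 / 131.852 = 3


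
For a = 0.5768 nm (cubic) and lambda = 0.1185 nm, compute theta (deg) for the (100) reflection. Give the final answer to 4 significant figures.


d = a / sqrt(h^2+k^2+l^2)
d = 0.5768 / sqrt(1) = 0.5768 nm
lambda = 2*d*sin(theta)  =>  sin(theta) = lambda / (2*d)
sin(theta) = 0.1185 / (2 * 0.5768) = 0.102722
theta = 5.896 deg


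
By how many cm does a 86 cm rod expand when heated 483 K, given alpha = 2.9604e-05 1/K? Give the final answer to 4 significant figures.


dL = L0 * alpha * dT
dL = 86 * 2.9604e-05 * 483
dL = 1.23 cm


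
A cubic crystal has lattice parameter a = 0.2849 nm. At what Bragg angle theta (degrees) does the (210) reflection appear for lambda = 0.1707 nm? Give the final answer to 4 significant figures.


d = a / sqrt(h^2+k^2+l^2)
d = 0.2849 / sqrt(5) = 0.127411 nm
lambda = 2*d*sin(theta)  =>  sin(theta) = lambda / (2*d)
sin(theta) = 0.1707 / (2 * 0.127411) = 0.669879
theta = 42.06 deg


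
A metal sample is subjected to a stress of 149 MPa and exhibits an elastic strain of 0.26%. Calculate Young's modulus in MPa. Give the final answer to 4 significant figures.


E = sigma / epsilon
epsilon = 0.26% = 2.6e-03
E = 149 / 2.6e-03
E = 57310 MPa


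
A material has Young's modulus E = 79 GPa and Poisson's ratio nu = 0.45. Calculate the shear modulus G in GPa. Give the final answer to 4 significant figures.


G = E / (2*(1+nu))
G = 79 / (2*(1+0.45))
G = 27.24 GPa


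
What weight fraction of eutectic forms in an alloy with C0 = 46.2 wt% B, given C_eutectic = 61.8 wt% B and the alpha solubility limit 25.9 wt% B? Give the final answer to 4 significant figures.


f_primary = (C_e - C0) / (C_e - C_alpha_max)
f_primary = (61.8 - 46.2) / (61.8 - 25.9)
f_primary = 0.43454
f_eutectic = 1 - 0.43454 = 0.5655


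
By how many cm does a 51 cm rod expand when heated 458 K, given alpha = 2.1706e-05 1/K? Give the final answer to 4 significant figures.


dL = L0 * alpha * dT
dL = 51 * 2.1706e-05 * 458
dL = 0.507 cm


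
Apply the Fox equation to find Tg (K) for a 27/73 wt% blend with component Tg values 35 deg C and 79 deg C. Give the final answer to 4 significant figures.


1/Tg = w1/Tg1 + w2/Tg2 (in Kelvin)
Tg1 = 308.15 K, Tg2 = 352.15 K
1/Tg = 0.27/308.15 + 0.73/352.15
Tg = 339.1 K


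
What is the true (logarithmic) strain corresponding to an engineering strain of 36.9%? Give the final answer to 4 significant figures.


epsilon_true = ln(1 + epsilon_eng)
epsilon_true = ln(1 + 0.369)
epsilon_true = 0.3141


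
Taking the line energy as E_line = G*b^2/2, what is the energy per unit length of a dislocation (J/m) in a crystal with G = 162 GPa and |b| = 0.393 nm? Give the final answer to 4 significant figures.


E = G*b^2/2
b = 0.393 nm = 3.93e-10 m
G = 162 GPa = 1.62e+11 Pa
E = 0.5 * 1.62e+11 * (3.93e-10)^2
E = 1.251e-08 J/m


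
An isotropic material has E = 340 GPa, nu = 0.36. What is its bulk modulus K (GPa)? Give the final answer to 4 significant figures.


K = E / (3*(1-2*nu))
K = 340 / (3*(1-2*0.36))
K = 404.8 GPa


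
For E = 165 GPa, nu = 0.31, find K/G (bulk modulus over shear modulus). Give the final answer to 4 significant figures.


G = E / (2*(1+nu))
G = 165 / (2*(1+0.31)) = 62.9771 GPa
K = E / (3*(1-2*nu))
K = 165 / (3*(1-2*0.31)) = 144.737 GPa
K/G = 144.737 / 62.9771 = 2.298


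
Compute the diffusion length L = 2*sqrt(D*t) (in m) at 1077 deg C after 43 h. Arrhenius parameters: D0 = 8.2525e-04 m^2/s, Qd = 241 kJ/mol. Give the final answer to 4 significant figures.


Step 1: D = D0 * exp(-Qd/(R*T))
T = 1350.15 K
D = 8.2525e-04 * exp(-241e3 / (8.314 * 1350.15)) = 3.91232e-13 m^2/s
Step 2: L = 2*sqrt(D*t)
t = 43 h = 154800 s
L = 2*sqrt(3.91232e-13 * 154800) = 4.922e-04 m


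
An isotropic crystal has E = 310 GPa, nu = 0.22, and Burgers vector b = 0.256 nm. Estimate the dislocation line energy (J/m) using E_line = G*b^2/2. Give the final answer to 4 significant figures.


Step 1: G = E / (2*(1+nu))
G = 310 / (2*(1+0.22)) = 127.049 GPa = 1.27049e+11 Pa
Step 2: E_line = G*b^2/2
b = 0.256 nm = 2.56e-10 m
E_line = 0.5 * 1.27049e+11 * (2.56e-10)^2 = 4.163e-09 J/m


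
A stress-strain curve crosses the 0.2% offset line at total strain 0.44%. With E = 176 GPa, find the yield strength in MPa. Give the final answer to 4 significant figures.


Offset strain = 0.002
Elastic strain at yield = total_strain - offset = 4.4e-03 - 0.002 = 2.4e-03
sigma_y = E * elastic_strain = 176000 * 2.4e-03
sigma_y = 422.4 MPa


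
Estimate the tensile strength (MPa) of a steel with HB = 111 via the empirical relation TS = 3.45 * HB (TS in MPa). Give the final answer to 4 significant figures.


TS (MPa) = 3.45 * HB
TS = 3.45 * 111
TS = 383 MPa


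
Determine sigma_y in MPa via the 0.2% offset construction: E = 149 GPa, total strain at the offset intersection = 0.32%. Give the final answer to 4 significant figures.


Offset strain = 0.002
Elastic strain at yield = total_strain - offset = 3.2e-03 - 0.002 = 1.2e-03
sigma_y = E * elastic_strain = 149000 * 1.2e-03
sigma_y = 178.8 MPa


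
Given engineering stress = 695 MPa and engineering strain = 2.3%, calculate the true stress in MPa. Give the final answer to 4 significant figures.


sigma_true = sigma_eng * (1 + epsilon_eng)
sigma_true = 695 * (1 + 0.023)
sigma_true = 711 MPa


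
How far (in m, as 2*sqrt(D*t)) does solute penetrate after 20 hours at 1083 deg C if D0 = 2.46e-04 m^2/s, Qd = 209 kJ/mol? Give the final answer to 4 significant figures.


Step 1: D = D0 * exp(-Qd/(R*T))
T = 1356.15 K
D = 2.46e-04 * exp(-209e3 / (8.314 * 1356.15)) = 2.19089e-12 m^2/s
Step 2: L = 2*sqrt(D*t)
t = 20 h = 72000 s
L = 2*sqrt(2.19089e-12 * 72000) = 7.943e-04 m


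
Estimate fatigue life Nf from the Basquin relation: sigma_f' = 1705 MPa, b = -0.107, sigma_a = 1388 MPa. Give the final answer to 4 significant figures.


sigma_a = sigma_f' * (2*Nf)^b
2*Nf = (sigma_a / sigma_f')^(1/b)
2*Nf = (1388 / 1705)^(1/-0.107)
2*Nf = 6.83763
Nf = 3.419 cycles


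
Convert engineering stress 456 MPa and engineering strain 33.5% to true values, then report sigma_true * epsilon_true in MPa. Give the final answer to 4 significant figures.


sigma_true = sigma_eng * (1 + epsilon_eng)
sigma_true = 456 * (1 + 0.335) = 608.76 MPa
epsilon_true = ln(1 + epsilon_eng)
epsilon_true = ln(1 + 0.335) = 0.288931
sigma_true * epsilon_true = 608.76 * 0.288931 = 175.9 MPa


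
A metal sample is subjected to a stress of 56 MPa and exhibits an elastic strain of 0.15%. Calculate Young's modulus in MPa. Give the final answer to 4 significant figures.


E = sigma / epsilon
epsilon = 0.15% = 1.5e-03
E = 56 / 1.5e-03
E = 37330 MPa


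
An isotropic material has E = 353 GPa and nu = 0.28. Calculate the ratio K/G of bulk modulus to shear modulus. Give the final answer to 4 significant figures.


G = E / (2*(1+nu))
G = 353 / (2*(1+0.28)) = 137.891 GPa
K = E / (3*(1-2*nu))
K = 353 / (3*(1-2*0.28)) = 267.424 GPa
K/G = 267.424 / 137.891 = 1.939


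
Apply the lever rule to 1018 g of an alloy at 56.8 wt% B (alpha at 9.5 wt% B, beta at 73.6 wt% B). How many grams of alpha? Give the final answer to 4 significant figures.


f_alpha = (C_beta - C0) / (C_beta - C_alpha)
f_alpha = (73.6 - 56.8) / (73.6 - 9.5) = 0.26209
m_alpha = f_alpha * m_total = 0.26209 * 1018 = 266.8 g


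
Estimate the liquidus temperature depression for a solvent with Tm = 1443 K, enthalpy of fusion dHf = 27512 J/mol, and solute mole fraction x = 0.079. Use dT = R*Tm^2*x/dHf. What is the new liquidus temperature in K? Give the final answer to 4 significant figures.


dT = R*Tm^2*x / dHf
dT = 8.314 * 1443^2 * 0.079 / 27512
dT = 49.7104 K
T_new = 1443 - 49.7104 = 1393 K


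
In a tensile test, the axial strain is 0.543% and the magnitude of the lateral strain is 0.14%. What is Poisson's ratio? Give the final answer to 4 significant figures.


nu = -epsilon_lat / epsilon_axial
Lateral strain is contraction (negative), so using magnitudes:
nu = 0.14 / 0.543
nu = 0.2578


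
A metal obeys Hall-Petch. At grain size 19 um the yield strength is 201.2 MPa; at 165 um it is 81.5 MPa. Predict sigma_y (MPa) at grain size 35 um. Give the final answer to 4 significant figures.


sigma_y = sigma0 + k / sqrt(d)
1/sqrt(d1) = 1/sqrt(1.9e-05) = 229.416;  1/sqrt(d2) = 77.8499
k = (sigma1 - sigma2) / (1/sqrt(d1) - 1/sqrt(d2)) = (201.2 - 81.5) / (229.416 - 77.8499) = 0.789756 MPa*m^0.5
sigma0 = sigma1 - k/sqrt(d1) = 201.2 - 0.789756*229.416 = 20.0176 MPa
sigma_y(d3) = 20.0176 + 0.789756 / sqrt(3.5e-05) = 153.5 MPa


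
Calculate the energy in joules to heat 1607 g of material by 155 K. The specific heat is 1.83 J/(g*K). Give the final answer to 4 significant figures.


Q = m * cp * dT
Q = 1607 * 1.83 * 155
Q = 455800 J


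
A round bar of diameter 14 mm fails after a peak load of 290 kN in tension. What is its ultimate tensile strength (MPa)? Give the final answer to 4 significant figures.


A0 = pi*(d/2)^2 = pi*(14/2)^2 = 153.938 mm^2
UTS = F_max / A0 = 290*1000 / 153.938
UTS = 1884 MPa


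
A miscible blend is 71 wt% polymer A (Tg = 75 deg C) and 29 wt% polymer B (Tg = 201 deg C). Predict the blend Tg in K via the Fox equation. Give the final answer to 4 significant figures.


1/Tg = w1/Tg1 + w2/Tg2 (in Kelvin)
Tg1 = 348.15 K, Tg2 = 474.15 K
1/Tg = 0.71/348.15 + 0.29/474.15
Tg = 377.2 K


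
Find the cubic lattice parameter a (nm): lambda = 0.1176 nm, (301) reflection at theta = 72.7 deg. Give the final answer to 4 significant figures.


d = lambda / (2*sin(theta))
d = 0.1176 / (2*sin(72.7 deg))
d = 0.0615861 nm
a = d * sqrt(h^2+k^2+l^2) = 0.0615861 * sqrt(10)
a = 0.1948 nm


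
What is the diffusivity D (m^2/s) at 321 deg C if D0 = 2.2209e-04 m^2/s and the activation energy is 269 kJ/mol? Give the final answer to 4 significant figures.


D = D0 * exp(-Qd / (R*T))
T = 594.15 K
D = 2.2209e-04 * exp(-269e3 / (8.314 * 594.15))
D = 4.972e-28 m^2/s


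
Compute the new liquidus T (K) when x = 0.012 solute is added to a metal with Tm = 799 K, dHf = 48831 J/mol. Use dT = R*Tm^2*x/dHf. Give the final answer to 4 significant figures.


dT = R*Tm^2*x / dHf
dT = 8.314 * 799^2 * 0.012 / 48831
dT = 1.30434 K
T_new = 799 - 1.30434 = 797.7 K


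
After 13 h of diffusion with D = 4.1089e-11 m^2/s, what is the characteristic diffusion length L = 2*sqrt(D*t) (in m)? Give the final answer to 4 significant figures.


t = 13 hr = 46800 s
Diffusion length = 2*sqrt(D*t)
= 2*sqrt(4.1089e-11 * 46800)
= 2.773e-03 m


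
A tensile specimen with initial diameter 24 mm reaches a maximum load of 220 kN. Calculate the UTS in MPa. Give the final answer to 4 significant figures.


A0 = pi*(d/2)^2 = pi*(24/2)^2 = 452.389 mm^2
UTS = F_max / A0 = 220*1000 / 452.389
UTS = 486.3 MPa


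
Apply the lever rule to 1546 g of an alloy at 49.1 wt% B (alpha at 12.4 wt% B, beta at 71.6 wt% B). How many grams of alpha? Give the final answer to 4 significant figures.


f_alpha = (C_beta - C0) / (C_beta - C_alpha)
f_alpha = (71.6 - 49.1) / (71.6 - 12.4) = 0.380068
m_alpha = f_alpha * m_total = 0.380068 * 1546 = 587.6 g


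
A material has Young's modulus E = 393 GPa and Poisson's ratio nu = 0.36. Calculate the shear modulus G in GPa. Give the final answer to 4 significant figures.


G = E / (2*(1+nu))
G = 393 / (2*(1+0.36))
G = 144.5 GPa


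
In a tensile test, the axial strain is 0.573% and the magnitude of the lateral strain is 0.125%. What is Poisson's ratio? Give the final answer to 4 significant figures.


nu = -epsilon_lat / epsilon_axial
Lateral strain is contraction (negative), so using magnitudes:
nu = 0.125 / 0.573
nu = 0.2182


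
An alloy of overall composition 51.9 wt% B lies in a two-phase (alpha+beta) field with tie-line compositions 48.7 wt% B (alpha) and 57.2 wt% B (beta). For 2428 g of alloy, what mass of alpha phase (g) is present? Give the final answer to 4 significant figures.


f_alpha = (C_beta - C0) / (C_beta - C_alpha)
f_alpha = (57.2 - 51.9) / (57.2 - 48.7) = 0.623529
m_alpha = f_alpha * m_total = 0.623529 * 2428 = 1514 g


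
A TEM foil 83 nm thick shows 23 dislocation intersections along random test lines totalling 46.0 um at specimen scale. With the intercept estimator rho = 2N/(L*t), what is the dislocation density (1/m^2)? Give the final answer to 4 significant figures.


rho = 2N / (L * t)
L = 46.0 um = 4.6e-05 m, t = 83 nm = 8.3e-08 m
rho = 2 * 23 / (4.6e-05 * 8.3e-08)
rho = 1.205e+13 1/m^2


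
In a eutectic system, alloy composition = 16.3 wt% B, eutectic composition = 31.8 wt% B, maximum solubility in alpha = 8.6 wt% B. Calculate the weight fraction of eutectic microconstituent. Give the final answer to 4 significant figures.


f_primary = (C_e - C0) / (C_e - C_alpha_max)
f_primary = (31.8 - 16.3) / (31.8 - 8.6)
f_primary = 0.668103
f_eutectic = 1 - 0.668103 = 0.3319


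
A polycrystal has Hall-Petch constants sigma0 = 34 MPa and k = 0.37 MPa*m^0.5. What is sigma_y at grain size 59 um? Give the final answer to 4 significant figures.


sigma_y = sigma0 + k / sqrt(d)
d = 59 um = 5.9e-05 m
sigma_y = 34 + 0.37 / sqrt(5.9e-05)
sigma_y = 82.17 MPa


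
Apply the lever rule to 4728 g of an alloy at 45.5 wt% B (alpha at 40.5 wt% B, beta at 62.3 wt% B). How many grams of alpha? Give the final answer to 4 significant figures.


f_alpha = (C_beta - C0) / (C_beta - C_alpha)
f_alpha = (62.3 - 45.5) / (62.3 - 40.5) = 0.770642
m_alpha = f_alpha * m_total = 0.770642 * 4728 = 3644 g


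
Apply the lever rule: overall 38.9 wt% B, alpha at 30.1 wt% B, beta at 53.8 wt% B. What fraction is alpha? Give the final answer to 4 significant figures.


f_alpha = (C_beta - C0) / (C_beta - C_alpha)
f_alpha = (53.8 - 38.9) / (53.8 - 30.1)
f_alpha = 0.6287


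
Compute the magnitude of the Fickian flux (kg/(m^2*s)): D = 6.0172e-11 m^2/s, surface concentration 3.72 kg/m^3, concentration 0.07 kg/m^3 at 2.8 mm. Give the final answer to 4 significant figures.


J = -D * (dC/dx) = D * (C1 - C2) / dx
J = 6.0172e-11 * (3.72 - 0.07) / 2.8e-03
J = 7.844e-08 kg/(m^2*s)


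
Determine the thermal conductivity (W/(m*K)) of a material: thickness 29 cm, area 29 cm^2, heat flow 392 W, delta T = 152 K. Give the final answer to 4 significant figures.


k = Q*L / (A*dT)
L = 0.29 m, A = 2.9e-03 m^2
k = 392 * 0.29 / (2.9e-03 * 152)
k = 257.9 W/(m*K)


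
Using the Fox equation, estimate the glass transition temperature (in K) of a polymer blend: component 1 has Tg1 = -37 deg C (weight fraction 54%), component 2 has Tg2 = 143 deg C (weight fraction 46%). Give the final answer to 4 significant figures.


1/Tg = w1/Tg1 + w2/Tg2 (in Kelvin)
Tg1 = 236.15 K, Tg2 = 416.15 K
1/Tg = 0.54/236.15 + 0.46/416.15
Tg = 294.8 K


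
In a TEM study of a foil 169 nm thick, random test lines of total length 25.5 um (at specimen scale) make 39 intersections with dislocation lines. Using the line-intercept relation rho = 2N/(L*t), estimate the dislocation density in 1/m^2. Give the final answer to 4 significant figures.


rho = 2N / (L * t)
L = 25.5 um = 2.55e-05 m, t = 169 nm = 1.69e-07 m
rho = 2 * 39 / (2.55e-05 * 1.69e-07)
rho = 1.81e+13 1/m^2


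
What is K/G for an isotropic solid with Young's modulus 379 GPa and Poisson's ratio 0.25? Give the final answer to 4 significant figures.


G = E / (2*(1+nu))
G = 379 / (2*(1+0.25)) = 151.6 GPa
K = E / (3*(1-2*nu))
K = 379 / (3*(1-2*0.25)) = 252.667 GPa
K/G = 252.667 / 151.6 = 1.667


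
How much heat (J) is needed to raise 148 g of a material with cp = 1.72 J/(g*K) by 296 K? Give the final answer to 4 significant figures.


Q = m * cp * dT
Q = 148 * 1.72 * 296
Q = 75350 J


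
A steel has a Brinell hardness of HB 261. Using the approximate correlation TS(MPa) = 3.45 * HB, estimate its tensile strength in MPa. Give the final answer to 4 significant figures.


TS (MPa) = 3.45 * HB
TS = 3.45 * 261
TS = 900.5 MPa


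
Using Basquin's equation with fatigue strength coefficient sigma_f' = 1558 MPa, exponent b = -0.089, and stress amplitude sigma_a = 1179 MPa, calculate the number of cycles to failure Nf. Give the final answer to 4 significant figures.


sigma_a = sigma_f' * (2*Nf)^b
2*Nf = (sigma_a / sigma_f')^(1/b)
2*Nf = (1179 / 1558)^(1/-0.089)
2*Nf = 22.9168
Nf = 11.46 cycles


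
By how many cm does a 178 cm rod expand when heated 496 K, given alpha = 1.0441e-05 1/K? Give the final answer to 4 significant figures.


dL = L0 * alpha * dT
dL = 178 * 1.0441e-05 * 496
dL = 0.9218 cm


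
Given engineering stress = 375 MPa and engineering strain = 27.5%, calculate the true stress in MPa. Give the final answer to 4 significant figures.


sigma_true = sigma_eng * (1 + epsilon_eng)
sigma_true = 375 * (1 + 0.275)
sigma_true = 478.1 MPa


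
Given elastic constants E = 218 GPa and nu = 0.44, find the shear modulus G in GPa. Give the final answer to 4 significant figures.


G = E / (2*(1+nu))
G = 218 / (2*(1+0.44))
G = 75.69 GPa


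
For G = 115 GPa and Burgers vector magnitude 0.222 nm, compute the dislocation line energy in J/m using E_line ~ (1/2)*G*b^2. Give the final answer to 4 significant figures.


E = G*b^2/2
b = 0.222 nm = 2.22e-10 m
G = 115 GPa = 1.15e+11 Pa
E = 0.5 * 1.15e+11 * (2.22e-10)^2
E = 2.834e-09 J/m


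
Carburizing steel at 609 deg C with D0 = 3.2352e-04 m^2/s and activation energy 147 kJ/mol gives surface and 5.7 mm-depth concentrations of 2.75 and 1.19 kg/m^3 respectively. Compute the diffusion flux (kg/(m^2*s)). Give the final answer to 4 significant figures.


Step 1: D = D0 * exp(-Qd/(R*T))
T = 609 + 273.15 = 882.15 K
D = 3.2352e-04 * exp(-147e3 / (8.314 * 882.15)) = 6.38695e-13 m^2/s
Step 2: J = D * (C1 - C2) / dx
J = 6.38695e-13 * (2.75 - 1.19) / 5.7e-03
J = 1.748e-10 kg/(m^2*s)


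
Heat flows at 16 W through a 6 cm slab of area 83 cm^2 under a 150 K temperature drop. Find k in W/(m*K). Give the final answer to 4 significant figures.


k = Q*L / (A*dT)
L = 0.06 m, A = 8.3e-03 m^2
k = 16 * 0.06 / (8.3e-03 * 150)
k = 0.7711 W/(m*K)
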